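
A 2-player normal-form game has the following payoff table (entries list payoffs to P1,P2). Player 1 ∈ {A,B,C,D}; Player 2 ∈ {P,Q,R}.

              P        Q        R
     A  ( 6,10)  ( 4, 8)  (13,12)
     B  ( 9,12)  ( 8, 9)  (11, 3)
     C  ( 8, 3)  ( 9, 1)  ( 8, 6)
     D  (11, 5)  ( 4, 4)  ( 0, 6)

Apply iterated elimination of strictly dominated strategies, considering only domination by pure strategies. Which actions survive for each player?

Survivors P1:{A,B,D} P2:{P,R}

P2 drop Q (P beats it: A:10>8 B:12>9 C:3>1 D:5>4)
P1 drop C (B beats it: P:9>8 R:11>8)
P1→{A,B,D} P2→{P,R}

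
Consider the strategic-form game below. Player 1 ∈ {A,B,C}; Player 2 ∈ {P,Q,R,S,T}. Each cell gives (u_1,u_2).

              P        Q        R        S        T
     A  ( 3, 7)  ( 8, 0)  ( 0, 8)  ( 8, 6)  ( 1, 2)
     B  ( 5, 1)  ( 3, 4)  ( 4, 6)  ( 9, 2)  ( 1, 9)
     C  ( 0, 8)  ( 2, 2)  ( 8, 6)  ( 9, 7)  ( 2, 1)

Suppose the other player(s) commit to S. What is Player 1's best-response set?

BR_1 = {B,C}

u_1(A vs S) = 8
u_1(B vs S) = 9
u_1(C vs S) = 9
max payoff 9 at {B,C}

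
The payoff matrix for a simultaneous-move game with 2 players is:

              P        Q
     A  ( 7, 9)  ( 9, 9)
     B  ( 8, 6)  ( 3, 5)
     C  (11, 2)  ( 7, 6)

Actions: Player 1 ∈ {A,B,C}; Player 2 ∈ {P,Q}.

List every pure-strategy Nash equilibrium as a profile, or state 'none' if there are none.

(A,P): not NE [P1→C gives 11>7]
(A,Q): NE
(B,P): not NE [P1→C gives 11>8]
(B,Q): not NE [P1→A gives 9>3; P2→P gives 6>5]
(C,P): not NE [P2→Q gives 6>2]
(C,Q): not NE [P1→A gives 9>7]

PSNE = {(A,Q)}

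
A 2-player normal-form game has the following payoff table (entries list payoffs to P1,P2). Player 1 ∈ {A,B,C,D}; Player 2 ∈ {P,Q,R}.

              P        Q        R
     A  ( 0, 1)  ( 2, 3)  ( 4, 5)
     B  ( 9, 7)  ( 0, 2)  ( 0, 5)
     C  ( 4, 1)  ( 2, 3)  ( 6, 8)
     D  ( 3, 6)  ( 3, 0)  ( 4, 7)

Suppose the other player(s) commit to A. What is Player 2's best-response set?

u_2(P vs A) = 1
u_2(Q vs A) = 3
u_2(R vs A) = 5
max payoff 5 at {R}

P2 best: {R}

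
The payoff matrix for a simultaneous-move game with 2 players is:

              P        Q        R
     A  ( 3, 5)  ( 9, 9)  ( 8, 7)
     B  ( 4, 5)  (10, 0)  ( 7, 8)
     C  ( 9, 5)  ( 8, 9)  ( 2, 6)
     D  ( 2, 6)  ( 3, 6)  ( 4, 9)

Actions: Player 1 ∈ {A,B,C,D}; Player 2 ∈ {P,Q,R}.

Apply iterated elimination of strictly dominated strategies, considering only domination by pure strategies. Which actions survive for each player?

Remaining: P1:{A,B} P2:{Q,R}

P1 drop D (A beats it: P:3>2 Q:9>3 R:8>4)
P2 drop P (R beats it: A:7>5 B:8>5 C:6>5)
P1 drop C (A beats it: Q:9>8 R:8>2)
P1→{A,B} P2→{Q,R}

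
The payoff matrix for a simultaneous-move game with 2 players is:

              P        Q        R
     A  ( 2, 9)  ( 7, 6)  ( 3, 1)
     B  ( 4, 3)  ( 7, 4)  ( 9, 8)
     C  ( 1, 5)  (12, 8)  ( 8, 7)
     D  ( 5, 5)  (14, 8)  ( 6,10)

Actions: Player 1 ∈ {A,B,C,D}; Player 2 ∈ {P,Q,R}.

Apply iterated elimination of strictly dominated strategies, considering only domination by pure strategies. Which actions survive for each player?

Survivors P1:{B,C,D} P2:{Q,R}

P1 drop A (D beats it: P:5>2 Q:14>7 R:6>3)
P2 drop P (Q beats it: B:4>3 C:8>5 D:8>5)
P1→{B,C,D} P2→{Q,R}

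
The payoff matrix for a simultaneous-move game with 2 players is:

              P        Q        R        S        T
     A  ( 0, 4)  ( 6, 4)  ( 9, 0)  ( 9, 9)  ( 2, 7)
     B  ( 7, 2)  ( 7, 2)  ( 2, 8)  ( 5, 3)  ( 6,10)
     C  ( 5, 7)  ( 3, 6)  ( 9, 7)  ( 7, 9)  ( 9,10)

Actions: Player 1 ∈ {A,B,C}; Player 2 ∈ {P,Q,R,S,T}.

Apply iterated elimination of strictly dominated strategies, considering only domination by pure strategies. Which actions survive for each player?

Remaining: P1:{A,C} P2:{S,T}

P2 drop P (S beats it: A:9>4 B:3>2 C:9>7)
P2 drop Q (S beats it: A:9>4 B:3>2 C:9>6)
P1 drop B (C beats it: R:9>2 S:7>5 T:9>6)
P2 drop R (S beats it: A:9>0 C:9>7)
P1→{A,C} P2→{S,T}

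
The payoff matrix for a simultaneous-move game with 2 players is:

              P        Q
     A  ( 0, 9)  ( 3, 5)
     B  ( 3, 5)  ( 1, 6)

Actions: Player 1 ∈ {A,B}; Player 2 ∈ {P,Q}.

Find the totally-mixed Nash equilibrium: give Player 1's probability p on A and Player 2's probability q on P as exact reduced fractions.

P1 indiff ⇒ q·0+(1-q)·3 = q·3+(1-q)·1 ⇒ q(-3) = (1-q)(-2) ⇒ q = 2/5
P2 indiff ⇒ p·9+(1-p)·5 = p·5+(1-p)·6 ⇒ p(4) = (1-p)(1) ⇒ p = 1/5

p=1/5, q=2/5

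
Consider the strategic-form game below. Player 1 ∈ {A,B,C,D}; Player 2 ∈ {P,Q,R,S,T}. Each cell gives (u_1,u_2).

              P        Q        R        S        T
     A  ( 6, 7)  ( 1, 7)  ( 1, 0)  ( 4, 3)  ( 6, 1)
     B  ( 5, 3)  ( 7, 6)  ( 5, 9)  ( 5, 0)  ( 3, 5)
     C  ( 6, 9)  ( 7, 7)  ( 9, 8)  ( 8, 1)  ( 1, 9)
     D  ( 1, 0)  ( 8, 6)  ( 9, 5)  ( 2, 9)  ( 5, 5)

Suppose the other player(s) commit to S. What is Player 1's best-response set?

BR_1 = {C}

u_1(A vs S) = 4
u_1(B vs S) = 5
u_1(C vs S) = 8
u_1(D vs S) = 2
max payoff 8 at {C}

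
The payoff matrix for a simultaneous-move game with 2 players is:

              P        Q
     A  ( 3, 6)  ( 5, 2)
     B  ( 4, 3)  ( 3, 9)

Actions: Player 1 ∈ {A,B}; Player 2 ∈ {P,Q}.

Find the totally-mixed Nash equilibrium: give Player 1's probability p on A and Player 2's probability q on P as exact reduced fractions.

P1 indiff ⇒ q·3+(1-q)·5 = q·4+(1-q)·3 ⇒ q(-1) = (1-q)(-2) ⇒ q = 2/3
P2 indiff ⇒ p·6+(1-p)·3 = p·2+(1-p)·9 ⇒ p(4) = (1-p)(6) ⇒ p = 3/5

(p,q) = (3/5, 2/3)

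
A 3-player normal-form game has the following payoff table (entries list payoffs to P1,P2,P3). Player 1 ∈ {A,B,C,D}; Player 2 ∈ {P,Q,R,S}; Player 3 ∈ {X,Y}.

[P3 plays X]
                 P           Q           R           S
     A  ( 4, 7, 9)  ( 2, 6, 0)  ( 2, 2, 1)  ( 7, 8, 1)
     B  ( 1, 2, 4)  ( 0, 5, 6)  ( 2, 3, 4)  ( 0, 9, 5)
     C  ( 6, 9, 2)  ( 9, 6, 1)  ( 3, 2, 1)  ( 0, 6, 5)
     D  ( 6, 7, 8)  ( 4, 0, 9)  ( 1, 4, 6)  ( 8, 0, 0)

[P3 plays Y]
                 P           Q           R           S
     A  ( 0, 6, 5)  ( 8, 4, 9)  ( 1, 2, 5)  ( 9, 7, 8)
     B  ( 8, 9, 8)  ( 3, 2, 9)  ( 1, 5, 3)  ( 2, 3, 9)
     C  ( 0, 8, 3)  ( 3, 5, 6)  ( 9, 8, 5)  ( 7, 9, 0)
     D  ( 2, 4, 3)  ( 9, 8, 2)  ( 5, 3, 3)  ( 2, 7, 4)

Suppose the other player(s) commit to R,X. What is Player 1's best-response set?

argmax u_1 = {C}

u_1(A vs R,X) = 2
u_1(B vs R,X) = 2
u_1(C vs R,X) = 3
u_1(D vs R,X) = 1
max payoff 3 at {C}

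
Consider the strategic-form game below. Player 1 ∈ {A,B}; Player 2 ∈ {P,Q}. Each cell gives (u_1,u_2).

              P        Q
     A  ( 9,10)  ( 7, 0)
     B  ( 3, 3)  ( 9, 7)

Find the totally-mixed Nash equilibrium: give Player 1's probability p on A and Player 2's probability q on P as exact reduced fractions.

p=2/7, q=1/4

P1 indiff ⇒ q·9+(1-q)·7 = q·3+(1-q)·9 ⇒ q(6) = (1-q)(2) ⇒ q = 1/4
P2 indiff ⇒ p·10+(1-p)·3 = p·0+(1-p)·7 ⇒ p(10) = (1-p)(4) ⇒ p = 2/7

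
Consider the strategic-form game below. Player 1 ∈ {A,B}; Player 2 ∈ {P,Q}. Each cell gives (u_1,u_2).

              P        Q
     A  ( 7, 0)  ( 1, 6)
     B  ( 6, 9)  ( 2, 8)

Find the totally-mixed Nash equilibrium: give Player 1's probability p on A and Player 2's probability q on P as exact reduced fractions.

P1 indiff ⇒ q·7+(1-q)·1 = q·6+(1-q)·2 ⇒ q(1) = (1-q)(1) ⇒ q = 1/2
P2 indiff ⇒ p·0+(1-p)·9 = p·6+(1-p)·8 ⇒ p(-6) = (1-p)(-1) ⇒ p = 1/7

P1 mixes 1/7 on A; P2 mixes 1/2 on P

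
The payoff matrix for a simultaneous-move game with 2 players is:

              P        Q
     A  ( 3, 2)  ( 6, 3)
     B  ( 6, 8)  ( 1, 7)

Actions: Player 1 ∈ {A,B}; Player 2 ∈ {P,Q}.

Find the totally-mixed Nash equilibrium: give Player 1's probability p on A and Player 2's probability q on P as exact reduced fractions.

P1 mixes 1/2 on A; P2 mixes 5/8 on P

P1 indiff ⇒ q·3+(1-q)·6 = q·6+(1-q)·1 ⇒ q(-3) = (1-q)(-5) ⇒ q = 5/8
P2 indiff ⇒ p·2+(1-p)·8 = p·3+(1-p)·7 ⇒ p(-1) = (1-p)(-1) ⇒ p = 1/2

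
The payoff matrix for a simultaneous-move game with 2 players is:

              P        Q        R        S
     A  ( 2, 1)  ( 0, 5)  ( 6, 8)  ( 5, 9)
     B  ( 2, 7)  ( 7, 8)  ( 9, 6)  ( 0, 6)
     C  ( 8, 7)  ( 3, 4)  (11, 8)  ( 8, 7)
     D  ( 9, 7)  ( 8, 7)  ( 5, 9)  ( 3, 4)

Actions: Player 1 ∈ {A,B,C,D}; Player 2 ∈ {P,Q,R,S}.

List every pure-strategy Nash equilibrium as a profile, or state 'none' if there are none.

(A,P): not NE [P1→D gives 9>2; P2→S gives 9>1]
(A,Q): not NE [P1→D gives 8>0; P2→S gives 9>5]
(A,R): not NE [P1→C gives 11>6; P2→S gives 9>8]
(A,S): not NE [P1→C gives 8>5]
(B,P): not NE [P1→D gives 9>2; P2→Q gives 8>7]
(B,Q): not NE [P1→D gives 8>7]
(B,R): not NE [P1→C gives 11>9; P2→Q gives 8>6]
(B,S): not NE [P1→C gives 8>0; P2→Q gives 8>6]
(C,P): not NE [P1→D gives 9>8; P2→R gives 8>7]
(C,Q): not NE [P1→D gives 8>3; P2→R gives 8>4]
(C,R): NE
(C,S): not NE [P2→R gives 8>7]
(D,P): not NE [P2→R gives 9>7]
(D,Q): not NE [P2→R gives 9>7]
(D,R): not NE [P1→C gives 11>5]
(D,S): not NE [P1→C gives 8>3; P2→R gives 9>4]

PSNE = {(C,R)}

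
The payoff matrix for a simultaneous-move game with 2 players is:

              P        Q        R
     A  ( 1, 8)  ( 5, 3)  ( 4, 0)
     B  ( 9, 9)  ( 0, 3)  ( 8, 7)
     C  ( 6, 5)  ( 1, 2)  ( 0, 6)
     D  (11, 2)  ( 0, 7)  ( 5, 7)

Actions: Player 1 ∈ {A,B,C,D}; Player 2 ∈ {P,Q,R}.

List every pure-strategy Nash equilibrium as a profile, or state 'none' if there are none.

No pure NE.

(A,P): not NE [P1→D gives 11>1]
(A,Q): not NE [P2→P gives 8>3]
(A,R): not NE [P1→B gives 8>4; P2→P gives 8>0]
(B,P): not NE [P1→D gives 11>9]
(B,Q): not NE [P1→A gives 5>0; P2→P gives 9>3]
(B,R): not NE [P2→P gives 9>7]
(C,P): not NE [P1→D gives 11>6; P2→R gives 6>5]
(C,Q): not NE [P1→A gives 5>1; P2→R gives 6>2]
(C,R): not NE [P1→B gives 8>0]
(D,P): not NE [P2→R gives 7>2]
(D,Q): not NE [P1→A gives 5>0]
(D,R): not NE [P1→B gives 8>5]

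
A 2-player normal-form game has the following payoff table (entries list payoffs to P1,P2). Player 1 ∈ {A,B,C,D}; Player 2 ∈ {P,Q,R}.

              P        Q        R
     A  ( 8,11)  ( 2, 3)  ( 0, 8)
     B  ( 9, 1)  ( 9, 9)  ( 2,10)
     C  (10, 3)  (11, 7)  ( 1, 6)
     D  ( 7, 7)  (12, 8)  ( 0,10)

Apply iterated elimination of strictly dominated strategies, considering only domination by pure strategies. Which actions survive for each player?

P1 drop A (B beats it: P:9>8 Q:9>2 R:2>0)
P2 drop P (Q beats it: B:9>1 C:7>3 D:8>7)
P1→{B,C,D} P2→{Q,R}

Remaining: P1:{B,C,D} P2:{Q,R}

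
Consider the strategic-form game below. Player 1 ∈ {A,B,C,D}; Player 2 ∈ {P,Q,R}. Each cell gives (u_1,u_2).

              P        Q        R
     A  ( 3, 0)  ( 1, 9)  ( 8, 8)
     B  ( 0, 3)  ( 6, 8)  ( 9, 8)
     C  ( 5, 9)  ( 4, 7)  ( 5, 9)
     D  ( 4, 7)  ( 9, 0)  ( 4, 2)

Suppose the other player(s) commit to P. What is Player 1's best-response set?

P1 best: {C}

u_1(A vs P) = 3
u_1(B vs P) = 0
u_1(C vs P) = 5
u_1(D vs P) = 4
max payoff 5 at {C}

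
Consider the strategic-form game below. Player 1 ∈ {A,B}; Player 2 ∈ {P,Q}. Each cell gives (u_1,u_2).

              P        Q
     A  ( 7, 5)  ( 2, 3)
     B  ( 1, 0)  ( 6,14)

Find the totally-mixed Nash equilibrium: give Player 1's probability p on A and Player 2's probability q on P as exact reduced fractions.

P1 indiff ⇒ q·7+(1-q)·2 = q·1+(1-q)·6 ⇒ q(6) = (1-q)(4) ⇒ q = 2/5
P2 indiff ⇒ p·5+(1-p)·0 = p·3+(1-p)·14 ⇒ p(2) = (1-p)(14) ⇒ p = 7/8

p=7/8, q=2/5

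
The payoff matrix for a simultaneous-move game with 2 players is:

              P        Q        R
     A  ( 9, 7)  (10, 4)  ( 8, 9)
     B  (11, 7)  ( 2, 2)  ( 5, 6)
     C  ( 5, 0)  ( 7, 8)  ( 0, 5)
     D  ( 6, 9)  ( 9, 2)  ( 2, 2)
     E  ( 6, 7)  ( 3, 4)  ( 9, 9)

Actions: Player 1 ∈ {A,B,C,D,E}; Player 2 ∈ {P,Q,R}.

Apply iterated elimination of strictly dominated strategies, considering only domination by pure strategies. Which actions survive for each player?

P1 drop C (A beats it: P:9>5 Q:10>7 R:8>0)
P1 drop D (A beats it: P:9>6 Q:10>9 R:8>2)
P2 drop Q (P beats it: A:7>4 B:7>2 E:7>4)
P1→{A,B,E} P2→{P,R}

IESDS → P1:{A,B,E} P2:{P,R}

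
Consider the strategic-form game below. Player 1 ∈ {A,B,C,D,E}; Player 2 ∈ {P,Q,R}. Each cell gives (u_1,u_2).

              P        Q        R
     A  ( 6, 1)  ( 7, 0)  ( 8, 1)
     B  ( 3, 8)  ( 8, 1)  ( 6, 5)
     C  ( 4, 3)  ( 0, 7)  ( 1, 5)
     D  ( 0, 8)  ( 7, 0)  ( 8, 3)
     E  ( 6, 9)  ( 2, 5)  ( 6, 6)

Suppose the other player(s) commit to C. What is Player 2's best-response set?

u_2(P vs C) = 3
u_2(Q vs C) = 7
u_2(R vs C) = 5
max payoff 7 at {Q}

BR_2 = {Q}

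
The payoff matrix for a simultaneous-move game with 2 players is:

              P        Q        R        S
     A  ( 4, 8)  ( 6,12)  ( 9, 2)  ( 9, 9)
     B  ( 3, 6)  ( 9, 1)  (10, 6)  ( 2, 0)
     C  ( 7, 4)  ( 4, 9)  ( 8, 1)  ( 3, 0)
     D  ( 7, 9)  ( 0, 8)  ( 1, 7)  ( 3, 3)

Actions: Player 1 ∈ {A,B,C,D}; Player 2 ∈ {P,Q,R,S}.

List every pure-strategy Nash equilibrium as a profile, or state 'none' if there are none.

(A,P): not NE [P1→D gives 7>4; P2→Q gives 12>8]
(A,Q): not NE [P1→B gives 9>6]
(A,R): not NE [P1→B gives 10>9; P2→Q gives 12>2]
(A,S): not NE [P2→Q gives 12>9]
(B,P): not NE [P1→D gives 7>3]
(B,Q): not NE [P2→R gives 6>1]
(B,R): NE
(B,S): not NE [P1→A gives 9>2; P2→R gives 6>0]
(C,P): not NE [P2→Q gives 9>4]
(C,Q): not NE [P1→B gives 9>4]
(C,R): not NE [P1→B gives 10>8; P2→Q gives 9>1]
(C,S): not NE [P1→A gives 9>3; P2→Q gives 9>0]
(D,P): NE
(D,Q): not NE [P1→B gives 9>0; P2→P gives 9>8]
(D,R): not NE [P1→B gives 10>1; P2→P gives 9>7]
(D,S): not NE [P1→A gives 9>3; P2→P gives 9>3]

Nash profiles: (B,R), (D,P)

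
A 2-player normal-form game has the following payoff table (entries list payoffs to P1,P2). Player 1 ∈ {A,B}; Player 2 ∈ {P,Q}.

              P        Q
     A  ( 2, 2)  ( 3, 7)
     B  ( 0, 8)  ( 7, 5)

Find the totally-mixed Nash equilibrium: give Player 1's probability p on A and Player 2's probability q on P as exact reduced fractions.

P1 mixes 3/8 on A; P2 mixes 2/3 on P

P1 indiff ⇒ q·2+(1-q)·3 = q·0+(1-q)·7 ⇒ q(2) = (1-q)(4) ⇒ q = 2/3
P2 indiff ⇒ p·2+(1-p)·8 = p·7+(1-p)·5 ⇒ p(-5) = (1-p)(-3) ⇒ p = 3/8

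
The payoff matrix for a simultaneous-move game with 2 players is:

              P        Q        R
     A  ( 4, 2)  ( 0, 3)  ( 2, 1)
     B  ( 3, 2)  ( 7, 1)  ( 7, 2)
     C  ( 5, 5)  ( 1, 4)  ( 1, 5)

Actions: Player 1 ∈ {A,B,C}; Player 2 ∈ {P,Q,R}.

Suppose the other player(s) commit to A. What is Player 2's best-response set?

argmax u_2 = {Q}

u_2(P vs A) = 2
u_2(Q vs A) = 3
u_2(R vs A) = 1
max payoff 3 at {Q}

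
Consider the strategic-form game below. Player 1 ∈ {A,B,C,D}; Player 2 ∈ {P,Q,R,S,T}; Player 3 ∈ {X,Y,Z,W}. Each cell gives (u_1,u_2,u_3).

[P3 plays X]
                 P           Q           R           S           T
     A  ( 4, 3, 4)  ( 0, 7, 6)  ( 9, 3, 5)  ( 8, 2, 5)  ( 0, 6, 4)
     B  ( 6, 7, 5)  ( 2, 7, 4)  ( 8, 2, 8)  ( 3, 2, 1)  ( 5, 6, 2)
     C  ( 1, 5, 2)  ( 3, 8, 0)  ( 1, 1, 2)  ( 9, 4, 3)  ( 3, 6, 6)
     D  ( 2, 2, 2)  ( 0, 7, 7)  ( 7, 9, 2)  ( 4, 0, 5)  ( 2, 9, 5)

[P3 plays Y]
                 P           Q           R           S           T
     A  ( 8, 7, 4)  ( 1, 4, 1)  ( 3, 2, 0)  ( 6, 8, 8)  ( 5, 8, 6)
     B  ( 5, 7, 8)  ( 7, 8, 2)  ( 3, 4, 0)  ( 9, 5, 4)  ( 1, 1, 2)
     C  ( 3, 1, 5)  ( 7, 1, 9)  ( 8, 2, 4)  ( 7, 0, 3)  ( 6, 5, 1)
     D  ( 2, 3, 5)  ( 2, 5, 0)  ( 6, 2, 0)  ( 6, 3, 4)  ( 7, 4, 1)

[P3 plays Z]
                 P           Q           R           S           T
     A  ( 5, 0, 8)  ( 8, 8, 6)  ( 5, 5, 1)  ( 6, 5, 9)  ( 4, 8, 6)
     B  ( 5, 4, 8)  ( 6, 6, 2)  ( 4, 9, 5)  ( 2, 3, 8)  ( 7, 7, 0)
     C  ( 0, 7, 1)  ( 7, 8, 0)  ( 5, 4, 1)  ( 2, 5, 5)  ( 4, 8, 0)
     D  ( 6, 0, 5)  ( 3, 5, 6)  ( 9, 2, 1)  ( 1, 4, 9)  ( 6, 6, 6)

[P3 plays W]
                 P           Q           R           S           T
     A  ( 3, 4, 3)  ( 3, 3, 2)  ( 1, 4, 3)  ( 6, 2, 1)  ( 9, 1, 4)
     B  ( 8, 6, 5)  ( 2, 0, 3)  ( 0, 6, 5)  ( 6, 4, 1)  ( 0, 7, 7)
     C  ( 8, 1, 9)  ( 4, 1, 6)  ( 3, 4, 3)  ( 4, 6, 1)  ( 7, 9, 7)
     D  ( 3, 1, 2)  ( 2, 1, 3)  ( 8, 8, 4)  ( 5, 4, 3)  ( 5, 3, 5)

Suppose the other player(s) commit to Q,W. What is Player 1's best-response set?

u_1(A vs Q,W) = 3
u_1(B vs Q,W) = 2
u_1(C vs Q,W) = 4
u_1(D vs Q,W) = 2
max payoff 4 at {C}

P1 best: {C}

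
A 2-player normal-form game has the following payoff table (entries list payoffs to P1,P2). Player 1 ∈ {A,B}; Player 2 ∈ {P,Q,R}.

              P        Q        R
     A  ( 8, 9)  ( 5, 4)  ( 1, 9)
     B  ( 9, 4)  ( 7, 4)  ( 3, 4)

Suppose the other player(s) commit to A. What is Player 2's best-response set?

argmax u_2 = {P,R}

u_2(P vs A) = 9
u_2(Q vs A) = 4
u_2(R vs A) = 9
max payoff 9 at {P,R}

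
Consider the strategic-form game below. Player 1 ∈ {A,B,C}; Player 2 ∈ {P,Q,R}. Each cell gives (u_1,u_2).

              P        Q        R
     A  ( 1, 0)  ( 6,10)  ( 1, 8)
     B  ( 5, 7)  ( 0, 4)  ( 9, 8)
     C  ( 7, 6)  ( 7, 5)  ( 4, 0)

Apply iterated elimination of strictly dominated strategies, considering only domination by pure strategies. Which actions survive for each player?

Survivors P1:{B,C} P2:{P,R}

P1 drop A (C beats it: P:7>1 Q:7>6 R:4>1)
P2 drop Q (P beats it: B:7>4 C:6>5)
P1→{B,C} P2→{P,R}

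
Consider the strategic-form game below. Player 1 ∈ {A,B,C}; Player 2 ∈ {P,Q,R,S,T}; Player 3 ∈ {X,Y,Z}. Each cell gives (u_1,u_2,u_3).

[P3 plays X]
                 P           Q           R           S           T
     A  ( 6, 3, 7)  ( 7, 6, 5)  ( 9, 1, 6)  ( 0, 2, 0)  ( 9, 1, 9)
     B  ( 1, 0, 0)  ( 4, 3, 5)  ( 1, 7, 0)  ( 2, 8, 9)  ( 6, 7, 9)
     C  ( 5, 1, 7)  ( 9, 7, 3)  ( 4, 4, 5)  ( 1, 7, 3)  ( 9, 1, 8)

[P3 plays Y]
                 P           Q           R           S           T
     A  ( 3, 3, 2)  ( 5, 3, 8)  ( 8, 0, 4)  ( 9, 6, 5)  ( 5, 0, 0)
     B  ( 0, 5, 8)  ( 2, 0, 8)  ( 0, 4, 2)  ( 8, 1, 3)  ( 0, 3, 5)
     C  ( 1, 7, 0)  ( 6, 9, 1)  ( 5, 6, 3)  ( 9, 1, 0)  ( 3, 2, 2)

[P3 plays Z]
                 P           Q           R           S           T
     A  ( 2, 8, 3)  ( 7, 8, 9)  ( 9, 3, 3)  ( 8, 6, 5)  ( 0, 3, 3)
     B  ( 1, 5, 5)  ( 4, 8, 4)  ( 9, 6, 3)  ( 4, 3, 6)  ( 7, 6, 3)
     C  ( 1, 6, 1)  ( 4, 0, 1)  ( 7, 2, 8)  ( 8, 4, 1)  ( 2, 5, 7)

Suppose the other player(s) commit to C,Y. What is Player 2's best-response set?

u_2(P vs C,Y) = 7
u_2(Q vs C,Y) = 9
u_2(R vs C,Y) = 6
u_2(S vs C,Y) = 1
u_2(T vs C,Y) = 2
max payoff 9 at {Q}

BR_2 = {Q}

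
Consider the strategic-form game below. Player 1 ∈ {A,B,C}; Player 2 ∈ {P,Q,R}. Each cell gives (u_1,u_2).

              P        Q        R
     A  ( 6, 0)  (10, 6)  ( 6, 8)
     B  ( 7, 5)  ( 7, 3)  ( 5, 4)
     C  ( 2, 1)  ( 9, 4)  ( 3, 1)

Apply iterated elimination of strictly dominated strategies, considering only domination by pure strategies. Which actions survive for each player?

P1 drop C (A beats it: P:6>2 Q:10>9 R:6>3)
P2 drop Q (R beats it: A:8>6 B:4>3)
P1→{A,B} P2→{P,R}

Remaining: P1:{A,B} P2:{P,R}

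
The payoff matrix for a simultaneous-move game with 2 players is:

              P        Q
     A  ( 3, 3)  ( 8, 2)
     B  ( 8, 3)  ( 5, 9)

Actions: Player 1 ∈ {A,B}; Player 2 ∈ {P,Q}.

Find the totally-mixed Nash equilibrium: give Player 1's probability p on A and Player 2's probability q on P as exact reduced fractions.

P1 mixes 6/7 on A; P2 mixes 3/8 on P

P1 indiff ⇒ q·3+(1-q)·8 = q·8+(1-q)·5 ⇒ q(-5) = (1-q)(-3) ⇒ q = 3/8
P2 indiff ⇒ p·3+(1-p)·3 = p·2+(1-p)·9 ⇒ p(1) = (1-p)(6) ⇒ p = 6/7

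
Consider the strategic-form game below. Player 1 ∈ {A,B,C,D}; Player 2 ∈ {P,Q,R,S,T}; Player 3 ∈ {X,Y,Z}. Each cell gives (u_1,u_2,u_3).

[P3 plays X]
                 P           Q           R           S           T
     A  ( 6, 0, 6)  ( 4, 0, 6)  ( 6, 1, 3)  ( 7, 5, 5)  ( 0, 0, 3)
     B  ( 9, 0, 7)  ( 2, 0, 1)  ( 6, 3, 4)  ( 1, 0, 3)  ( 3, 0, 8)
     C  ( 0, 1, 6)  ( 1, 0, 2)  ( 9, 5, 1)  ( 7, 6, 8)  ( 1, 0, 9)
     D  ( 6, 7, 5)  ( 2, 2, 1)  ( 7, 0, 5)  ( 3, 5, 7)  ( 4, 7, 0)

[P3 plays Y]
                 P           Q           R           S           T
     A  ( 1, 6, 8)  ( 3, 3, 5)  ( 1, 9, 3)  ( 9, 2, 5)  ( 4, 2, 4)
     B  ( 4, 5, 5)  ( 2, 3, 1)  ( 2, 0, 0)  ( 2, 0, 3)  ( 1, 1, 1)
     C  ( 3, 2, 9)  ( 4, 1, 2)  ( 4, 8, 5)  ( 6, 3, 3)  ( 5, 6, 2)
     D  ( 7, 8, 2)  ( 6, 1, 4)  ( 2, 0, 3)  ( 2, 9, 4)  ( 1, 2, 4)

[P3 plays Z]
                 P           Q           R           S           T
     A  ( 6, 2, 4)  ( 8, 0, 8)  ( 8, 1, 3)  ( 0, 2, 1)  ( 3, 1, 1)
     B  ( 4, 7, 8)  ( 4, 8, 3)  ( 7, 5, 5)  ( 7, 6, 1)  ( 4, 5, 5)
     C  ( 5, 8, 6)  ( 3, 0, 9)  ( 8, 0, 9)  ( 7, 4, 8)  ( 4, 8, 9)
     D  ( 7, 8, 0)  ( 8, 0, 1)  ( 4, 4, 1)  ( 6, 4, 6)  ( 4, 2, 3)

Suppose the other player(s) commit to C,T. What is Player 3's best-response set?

u_3(X vs C,T) = 9
u_3(Y vs C,T) = 2
u_3(Z vs C,T) = 9
max payoff 9 at {X,Z}

BR_3 = {X,Z}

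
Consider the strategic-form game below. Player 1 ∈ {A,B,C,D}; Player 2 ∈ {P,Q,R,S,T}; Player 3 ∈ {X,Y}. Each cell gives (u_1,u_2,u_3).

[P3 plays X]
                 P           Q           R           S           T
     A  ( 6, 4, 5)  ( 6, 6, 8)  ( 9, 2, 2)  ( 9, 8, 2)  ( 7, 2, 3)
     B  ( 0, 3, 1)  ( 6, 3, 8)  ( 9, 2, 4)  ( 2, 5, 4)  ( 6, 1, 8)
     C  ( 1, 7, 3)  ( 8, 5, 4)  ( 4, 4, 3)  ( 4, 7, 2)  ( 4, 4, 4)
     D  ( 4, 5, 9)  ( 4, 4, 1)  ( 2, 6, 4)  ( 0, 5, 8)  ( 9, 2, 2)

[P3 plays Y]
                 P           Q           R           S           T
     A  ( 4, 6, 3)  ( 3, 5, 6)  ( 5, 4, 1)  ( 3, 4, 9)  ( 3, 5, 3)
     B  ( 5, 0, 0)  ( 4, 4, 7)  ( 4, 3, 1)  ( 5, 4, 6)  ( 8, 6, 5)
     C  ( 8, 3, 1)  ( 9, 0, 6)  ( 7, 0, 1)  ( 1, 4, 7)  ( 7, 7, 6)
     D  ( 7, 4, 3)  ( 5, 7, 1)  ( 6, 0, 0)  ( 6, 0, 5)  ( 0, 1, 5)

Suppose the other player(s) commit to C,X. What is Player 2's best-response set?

u_2(P vs C,X) = 7
u_2(Q vs C,X) = 5
u_2(R vs C,X) = 4
u_2(S vs C,X) = 7
u_2(T vs C,X) = 4
max payoff 7 at {P,S}

argmax u_2 = {P,S}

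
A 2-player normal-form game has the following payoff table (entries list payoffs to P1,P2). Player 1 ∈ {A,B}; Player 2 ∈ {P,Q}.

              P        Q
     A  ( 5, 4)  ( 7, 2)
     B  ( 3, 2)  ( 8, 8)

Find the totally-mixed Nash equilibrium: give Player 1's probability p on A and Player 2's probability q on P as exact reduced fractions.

p=3/4, q=1/3

P1 indiff ⇒ q·5+(1-q)·7 = q·3+(1-q)·8 ⇒ q(2) = (1-q)(1) ⇒ q = 1/3
P2 indiff ⇒ p·4+(1-p)·2 = p·2+(1-p)·8 ⇒ p(2) = (1-p)(6) ⇒ p = 3/4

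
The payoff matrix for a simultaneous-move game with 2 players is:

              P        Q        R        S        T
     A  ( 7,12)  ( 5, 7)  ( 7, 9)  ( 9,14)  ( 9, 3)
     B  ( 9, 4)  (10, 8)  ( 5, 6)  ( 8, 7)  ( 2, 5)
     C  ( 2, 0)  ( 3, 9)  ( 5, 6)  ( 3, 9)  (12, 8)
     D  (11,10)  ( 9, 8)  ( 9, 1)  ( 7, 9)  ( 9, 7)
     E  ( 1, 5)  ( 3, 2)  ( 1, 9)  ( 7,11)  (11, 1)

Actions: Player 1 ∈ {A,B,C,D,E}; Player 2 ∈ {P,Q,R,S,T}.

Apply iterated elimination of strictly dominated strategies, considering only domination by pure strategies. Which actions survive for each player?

P2 drop R (S beats it: A:14>9 B:7>6 C:9>6 D:9>1 E:11>9)
P2 drop T (Q beats it: A:7>3 B:8>5 C:9>8 D:8>7 E:2>1)
P1 drop C (A beats it: P:7>2 Q:5>3 S:9>3)
P1 drop E (A beats it: P:7>1 Q:5>3 S:9>7)
P1→{A,B,D} P2→{P,Q,S}

IESDS → P1:{A,B,D} P2:{P,Q,S}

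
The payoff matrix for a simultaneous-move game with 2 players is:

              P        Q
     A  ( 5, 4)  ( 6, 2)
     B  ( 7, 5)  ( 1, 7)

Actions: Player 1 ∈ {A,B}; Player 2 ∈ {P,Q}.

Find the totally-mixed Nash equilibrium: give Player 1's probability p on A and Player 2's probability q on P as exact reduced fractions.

p=1/2, q=5/7

P1 indiff ⇒ q·5+(1-q)·6 = q·7+(1-q)·1 ⇒ q(-2) = (1-q)(-5) ⇒ q = 5/7
P2 indiff ⇒ p·4+(1-p)·5 = p·2+(1-p)·7 ⇒ p(2) = (1-p)(2) ⇒ p = 1/2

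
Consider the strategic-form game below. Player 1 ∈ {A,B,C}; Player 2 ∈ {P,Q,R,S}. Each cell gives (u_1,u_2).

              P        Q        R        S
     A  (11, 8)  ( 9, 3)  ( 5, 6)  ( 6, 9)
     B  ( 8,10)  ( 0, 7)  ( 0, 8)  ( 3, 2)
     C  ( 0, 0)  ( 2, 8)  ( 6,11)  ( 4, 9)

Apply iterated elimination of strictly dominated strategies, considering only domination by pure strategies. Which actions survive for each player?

P1 drop B (A beats it: P:11>8 Q:9>0 R:5>0 S:6>3)
P2 drop P (S beats it: A:9>8 C:9>0)
P2 drop Q (R beats it: A:6>3 C:11>8)
P1→{A,C} P2→{R,S}

Survivors P1:{A,C} P2:{R,S}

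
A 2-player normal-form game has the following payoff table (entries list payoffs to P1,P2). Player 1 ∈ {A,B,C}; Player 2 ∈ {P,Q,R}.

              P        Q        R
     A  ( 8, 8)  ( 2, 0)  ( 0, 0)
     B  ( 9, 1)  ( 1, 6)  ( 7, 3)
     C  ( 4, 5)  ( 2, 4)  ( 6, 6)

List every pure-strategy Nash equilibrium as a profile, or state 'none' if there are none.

(A,P): not NE [P1→B gives 9>8]
(A,Q): not NE [P2→P gives 8>0]
(A,R): not NE [P1→B gives 7>0; P2→P gives 8>0]
(B,P): not NE [P2→Q gives 6>1]
(B,Q): not NE [P1→C gives 2>1]
(B,R): not NE [P2→Q gives 6>3]
(C,P): not NE [P1→B gives 9>4; P2→R gives 6>5]
(C,Q): not NE [P2→R gives 6>4]
(C,R): not NE [P1→B gives 7>6]

PSNE: ∅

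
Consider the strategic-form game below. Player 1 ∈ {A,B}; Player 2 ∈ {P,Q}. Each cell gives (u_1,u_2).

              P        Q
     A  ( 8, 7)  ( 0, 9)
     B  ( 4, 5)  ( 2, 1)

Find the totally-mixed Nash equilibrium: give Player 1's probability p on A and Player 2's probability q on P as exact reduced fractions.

p=2/3, q=1/3

P1 indiff ⇒ q·8+(1-q)·0 = q·4+(1-q)·2 ⇒ q(4) = (1-q)(2) ⇒ q = 1/3
P2 indiff ⇒ p·7+(1-p)·5 = p·9+(1-p)·1 ⇒ p(-2) = (1-p)(-4) ⇒ p = 2/3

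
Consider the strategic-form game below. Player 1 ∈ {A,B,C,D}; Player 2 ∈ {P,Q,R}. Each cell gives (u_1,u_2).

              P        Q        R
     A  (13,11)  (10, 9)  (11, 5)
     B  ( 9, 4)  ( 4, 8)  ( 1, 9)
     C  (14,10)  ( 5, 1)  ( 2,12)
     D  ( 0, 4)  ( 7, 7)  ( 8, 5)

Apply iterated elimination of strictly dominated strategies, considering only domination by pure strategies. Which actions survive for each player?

Survivors P1:{A,C} P2:{P,R}

P1 drop B (A beats it: P:13>9 Q:10>4 R:11>1)
P1 drop D (A beats it: P:13>0 Q:10>7 R:11>8)
P2 drop Q (P beats it: A:11>9 C:10>1)
P1→{A,C} P2→{P,R}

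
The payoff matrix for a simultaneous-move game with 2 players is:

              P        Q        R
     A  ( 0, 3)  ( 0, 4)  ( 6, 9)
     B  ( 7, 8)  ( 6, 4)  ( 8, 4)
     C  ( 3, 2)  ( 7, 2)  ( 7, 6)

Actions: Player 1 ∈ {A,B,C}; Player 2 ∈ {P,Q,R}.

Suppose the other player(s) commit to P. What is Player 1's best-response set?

argmax u_1 = {B}

u_1(A vs P) = 0
u_1(B vs P) = 7
u_1(C vs P) = 3
max payoff 7 at {B}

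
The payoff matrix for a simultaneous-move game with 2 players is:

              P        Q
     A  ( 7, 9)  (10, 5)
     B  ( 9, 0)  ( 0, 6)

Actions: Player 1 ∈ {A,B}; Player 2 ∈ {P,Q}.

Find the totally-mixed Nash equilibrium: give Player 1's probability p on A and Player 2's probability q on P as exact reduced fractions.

P1 indiff ⇒ q·7+(1-q)·10 = q·9+(1-q)·0 ⇒ q(-2) = (1-q)(-10) ⇒ q = 5/6
P2 indiff ⇒ p·9+(1-p)·0 = p·5+(1-p)·6 ⇒ p(4) = (1-p)(6) ⇒ p = 3/5

(p,q) = (3/5, 5/6)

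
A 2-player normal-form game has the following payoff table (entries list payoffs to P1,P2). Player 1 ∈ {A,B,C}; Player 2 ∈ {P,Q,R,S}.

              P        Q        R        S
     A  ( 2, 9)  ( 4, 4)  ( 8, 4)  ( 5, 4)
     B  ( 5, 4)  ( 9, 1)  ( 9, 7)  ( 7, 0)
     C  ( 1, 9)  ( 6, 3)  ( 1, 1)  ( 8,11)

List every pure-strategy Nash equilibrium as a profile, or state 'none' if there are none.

(A,P): not NE [P1→B gives 5>2]
(A,Q): not NE [P1→B gives 9>4; P2→P gives 9>4]
(A,R): not NE [P1→B gives 9>8; P2→P gives 9>4]
(A,S): not NE [P1→C gives 8>5; P2→P gives 9>4]
(B,P): not NE [P2→R gives 7>4]
(B,Q): not NE [P2→R gives 7>1]
(B,R): NE
(B,S): not NE [P1→C gives 8>7; P2→R gives 7>0]
(C,P): not NE [P1→B gives 5>1; P2→S gives 11>9]
(C,Q): not NE [P1→B gives 9>6; P2→S gives 11>3]
(C,R): not NE [P1→B gives 9>1; P2→S gives 11>1]
(C,S): NE

Nash profiles: (B,R), (C,S)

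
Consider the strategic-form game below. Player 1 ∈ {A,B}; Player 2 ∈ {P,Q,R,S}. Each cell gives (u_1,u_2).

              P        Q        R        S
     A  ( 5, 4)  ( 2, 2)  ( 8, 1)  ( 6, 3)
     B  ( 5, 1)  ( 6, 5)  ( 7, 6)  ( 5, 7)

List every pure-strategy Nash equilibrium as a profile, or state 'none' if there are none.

Nash profiles: (A,P)

(A,P): NE
(A,Q): not NE [P1→B gives 6>2; P2→P gives 4>2]
(A,R): not NE [P2→P gives 4>1]
(A,S): not NE [P2→P gives 4>3]
(B,P): not NE [P2→S gives 7>1]
(B,Q): not NE [P2→S gives 7>5]
(B,R): not NE [P1→A gives 8>7; P2→S gives 7>6]
(B,S): not NE [P1→A gives 6>5]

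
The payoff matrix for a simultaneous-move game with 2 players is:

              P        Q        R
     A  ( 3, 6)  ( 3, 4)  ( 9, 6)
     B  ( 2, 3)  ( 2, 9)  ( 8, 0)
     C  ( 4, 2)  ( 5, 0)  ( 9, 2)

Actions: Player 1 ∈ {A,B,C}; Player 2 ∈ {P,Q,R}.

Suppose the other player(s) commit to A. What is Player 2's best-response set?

u_2(P vs A) = 6
u_2(Q vs A) = 4
u_2(R vs A) = 6
max payoff 6 at {P,R}

BR_2 = {P,R}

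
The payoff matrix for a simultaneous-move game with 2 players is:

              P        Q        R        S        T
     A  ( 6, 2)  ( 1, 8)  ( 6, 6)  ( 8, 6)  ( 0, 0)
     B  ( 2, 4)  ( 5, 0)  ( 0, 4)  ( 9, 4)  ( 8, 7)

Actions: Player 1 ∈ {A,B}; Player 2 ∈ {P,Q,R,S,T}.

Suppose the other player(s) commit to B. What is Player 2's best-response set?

u_2(P vs B) = 4
u_2(Q vs B) = 0
u_2(R vs B) = 4
u_2(S vs B) = 4
u_2(T vs B) = 7
max payoff 7 at {T}

P2 best: {T}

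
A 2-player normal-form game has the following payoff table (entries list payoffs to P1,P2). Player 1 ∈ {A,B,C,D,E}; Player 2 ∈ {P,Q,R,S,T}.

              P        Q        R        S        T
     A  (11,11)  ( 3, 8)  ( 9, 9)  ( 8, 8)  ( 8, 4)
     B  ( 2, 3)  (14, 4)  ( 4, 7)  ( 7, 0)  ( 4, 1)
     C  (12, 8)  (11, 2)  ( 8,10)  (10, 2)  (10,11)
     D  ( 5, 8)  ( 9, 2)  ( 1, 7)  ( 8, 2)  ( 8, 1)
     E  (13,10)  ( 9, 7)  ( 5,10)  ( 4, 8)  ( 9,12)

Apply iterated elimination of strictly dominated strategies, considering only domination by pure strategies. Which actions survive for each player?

Survivors P1:{A,C,E} P2:{P,R,T}

P1 drop D (C beats it: P:12>5 Q:11>9 R:8>1 S:10>8 T:10>8)
P2 drop Q (R beats it: A:9>8 B:7>4 C:10>2 E:10>7)
P1 drop B (A beats it: P:11>2 R:9>4 S:8>7 T:8>4)
P2 drop S (P beats it: A:11>8 C:8>2 E:10>8)
P1→{A,C,E} P2→{P,R,T}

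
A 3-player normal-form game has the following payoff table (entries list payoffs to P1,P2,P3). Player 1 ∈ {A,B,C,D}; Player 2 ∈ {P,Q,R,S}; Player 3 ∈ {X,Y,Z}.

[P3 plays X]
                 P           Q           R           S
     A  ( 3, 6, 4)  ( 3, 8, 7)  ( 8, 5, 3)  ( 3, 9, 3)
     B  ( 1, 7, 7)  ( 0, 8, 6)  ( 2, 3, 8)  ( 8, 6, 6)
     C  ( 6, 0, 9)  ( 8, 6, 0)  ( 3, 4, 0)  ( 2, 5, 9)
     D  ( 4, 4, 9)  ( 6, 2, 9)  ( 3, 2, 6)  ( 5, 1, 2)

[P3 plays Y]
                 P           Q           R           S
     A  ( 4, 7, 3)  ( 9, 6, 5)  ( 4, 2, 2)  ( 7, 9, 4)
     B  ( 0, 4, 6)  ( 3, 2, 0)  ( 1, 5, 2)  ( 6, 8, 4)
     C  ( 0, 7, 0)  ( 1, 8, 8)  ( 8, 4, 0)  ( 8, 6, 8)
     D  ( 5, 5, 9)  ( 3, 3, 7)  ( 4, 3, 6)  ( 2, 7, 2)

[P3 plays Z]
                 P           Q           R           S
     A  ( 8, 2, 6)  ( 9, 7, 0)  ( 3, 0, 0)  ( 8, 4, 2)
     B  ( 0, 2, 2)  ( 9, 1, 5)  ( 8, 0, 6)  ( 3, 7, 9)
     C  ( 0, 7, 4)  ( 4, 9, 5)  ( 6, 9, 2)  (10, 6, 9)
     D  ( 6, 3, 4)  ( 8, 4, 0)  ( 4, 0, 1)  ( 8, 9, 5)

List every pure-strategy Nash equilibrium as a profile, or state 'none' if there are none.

(A,P,X): not NE [P1→C gives 6>3; P2→S gives 9>6; P3→Z gives 6>4]
(A,P,Y): not NE [P1→D gives 5>4; P2→S gives 9>7; P3→Z gives 6>3]
(A,P,Z): not NE [P2→Q gives 7>2]
(A,Q,X): not NE [P1→C gives 8>3; P2→S gives 9>8]
(A,Q,Y): not NE [P2→S gives 9>6; P3→X gives 7>5]
(A,Q,Z): not NE [P3→X gives 7>0]
(A,R,X): not NE [P2→S gives 9>5]
(A,R,Y): not NE [P1→C gives 8>4; P2→S gives 9>2; P3→X gives 3>2]
(A,R,Z): not NE [P1→B gives 8>3; P2→Q gives 7>0; P3→X gives 3>0]
(A,S,X): not NE [P1→B gives 8>3; P3→Y gives 4>3]
(A,S,Y): not NE [P1→C gives 8>7]
(A,S,Z): not NE [P1→C gives 10>8; P2→Q gives 7>4; P3→Y gives 4>2]
(B,P,X): not NE [P1→C gives 6>1; P2→Q gives 8>7]
(B,P,Y): not NE [P1→D gives 5>0; P2→S gives 8>4; P3→X gives 7>6]
(B,P,Z): not NE [P1→A gives 8>0; P2→S gives 7>2; P3→X gives 7>2]
(B,Q,X): not NE [P1→C gives 8>0]
(B,Q,Y): not NE [P1→A gives 9>3; P2→S gives 8>2; P3→X gives 6>0]
(B,Q,Z): not NE [P2→S gives 7>1; P3→X gives 6>5]
(B,R,X): not NE [P1→A gives 8>2; P2→Q gives 8>3]
(B,R,Y): not NE [P1→C gives 8>1; P2→S gives 8>5; P3→X gives 8>2]
(B,R,Z): not NE [P2→S gives 7>0; P3→X gives 8>6]
(B,S,X): not NE [P2→Q gives 8>6; P3→Z gives 9>6]
(B,S,Y): not NE [P1→C gives 8>6; P3→Z gives 9>4]
(B,S,Z): not NE [P1→C gives 10>3]
(C,P,X): not NE [P2→Q gives 6>0]
(C,P,Y): not NE [P1→D gives 5>0; P2→Q gives 8>7; P3→X gives 9>0]
(C,P,Z): not NE [P1→A gives 8>0; P2→R gives 9>7; P3→X gives 9>4]
(C,Q,X): not NE [P3→Y gives 8>0]
(C,Q,Y): not NE [P1→A gives 9>1]
(C,Q,Z): not NE [P1→B gives 9>4; P3→Y gives 8>5]
(C,R,X): not NE [P1→A gives 8>3; P2→Q gives 6>4; P3→Z gives 2>0]
(C,R,Y): not NE [P2→Q gives 8>4; P3→Z gives 2>0]
(C,R,Z): not NE [P1→B gives 8>6]
(C,S,X): not NE [P1→B gives 8>2; P2→Q gives 6>5]
(C,S,Y): not NE [P2→Q gives 8>6; P3→Z gives 9>8]
(C,S,Z): not NE [P2→R gives 9>6]
(D,P,X): not NE [P1→C gives 6>4]
(D,P,Y): not NE [P2→S gives 7>5]
(D,P,Z): not NE [P1→A gives 8>6; P2→S gives 9>3; P3→Y gives 9>4]
(D,Q,X): not NE [P1→C gives 8>6; P2→P gives 4>2]
(D,Q,Y): not NE [P1→A gives 9>3; P2→S gives 7>3; P3→X gives 9>7]
(D,Q,Z): not NE [P1→B gives 9>8; P2→S gives 9>4; P3→X gives 9>0]
(D,R,X): not NE [P1→A gives 8>3; P2→P gives 4>2]
(D,R,Y): not NE [P1→C gives 8>4; P2→S gives 7>3]
(D,R,Z): not NE [P1→B gives 8>4; P2→S gives 9>0; P3→Y gives 6>1]
(D,S,X): not NE [P1→B gives 8>5; P2→P gives 4>1; P3→Z gives 5>2]
(D,S,Y): not NE [P1→C gives 8>2; P3→Z gives 5>2]
(D,S,Z): not NE [P1→C gives 10>8]

No pure NE.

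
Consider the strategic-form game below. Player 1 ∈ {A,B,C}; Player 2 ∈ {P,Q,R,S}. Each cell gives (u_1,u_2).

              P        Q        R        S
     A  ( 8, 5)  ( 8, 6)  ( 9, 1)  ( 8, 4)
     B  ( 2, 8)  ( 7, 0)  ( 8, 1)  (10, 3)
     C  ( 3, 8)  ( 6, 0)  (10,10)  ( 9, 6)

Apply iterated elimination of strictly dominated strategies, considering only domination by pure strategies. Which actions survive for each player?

IESDS → P1:{A,C} P2:{P,Q,R}

P2 drop S (P beats it: A:5>4 B:8>3 C:8>6)
P1 drop B (A beats it: P:8>2 Q:8>7 R:9>8)
P1→{A,C} P2→{P,Q,R}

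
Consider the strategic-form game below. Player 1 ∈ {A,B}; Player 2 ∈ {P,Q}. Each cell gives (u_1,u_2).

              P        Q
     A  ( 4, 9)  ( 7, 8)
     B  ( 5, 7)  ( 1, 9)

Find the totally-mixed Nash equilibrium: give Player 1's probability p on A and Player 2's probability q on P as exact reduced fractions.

p=2/3, q=6/7

P1 indiff ⇒ q·4+(1-q)·7 = q·5+(1-q)·1 ⇒ q(-1) = (1-q)(-6) ⇒ q = 6/7
P2 indiff ⇒ p·9+(1-p)·7 = p·8+(1-p)·9 ⇒ p(1) = (1-p)(2) ⇒ p = 2/3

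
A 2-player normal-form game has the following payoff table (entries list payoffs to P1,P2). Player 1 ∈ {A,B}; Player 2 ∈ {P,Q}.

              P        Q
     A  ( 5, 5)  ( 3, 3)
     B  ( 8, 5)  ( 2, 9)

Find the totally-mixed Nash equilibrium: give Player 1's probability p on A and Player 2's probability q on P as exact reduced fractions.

P1 indiff ⇒ q·5+(1-q)·3 = q·8+(1-q)·2 ⇒ q(-3) = (1-q)(-1) ⇒ q = 1/4
P2 indiff ⇒ p·5+(1-p)·5 = p·3+(1-p)·9 ⇒ p(2) = (1-p)(4) ⇒ p = 2/3

(p,q) = (2/3, 1/4)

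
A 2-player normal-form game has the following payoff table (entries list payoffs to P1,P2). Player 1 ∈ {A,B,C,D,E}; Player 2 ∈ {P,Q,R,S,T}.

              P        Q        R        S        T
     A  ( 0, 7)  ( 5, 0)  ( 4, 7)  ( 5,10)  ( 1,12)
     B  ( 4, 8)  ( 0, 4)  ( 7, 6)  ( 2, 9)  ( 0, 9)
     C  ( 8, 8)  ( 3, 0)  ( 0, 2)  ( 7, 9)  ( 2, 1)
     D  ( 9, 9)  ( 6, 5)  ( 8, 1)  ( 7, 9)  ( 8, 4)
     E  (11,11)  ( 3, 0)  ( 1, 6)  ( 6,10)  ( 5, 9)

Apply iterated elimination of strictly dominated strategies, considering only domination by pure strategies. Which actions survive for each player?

P1 drop A (D beats it: P:9>0 Q:6>5 R:8>4 S:7>5 T:8>1)
P1 drop B (D beats it: P:9>4 Q:6>0 R:8>7 S:7>2 T:8>0)
P2 drop Q (P beats it: C:8>0 D:9>5 E:11>0)
P2 drop R (P beats it: C:8>2 D:9>1 E:11>6)
P2 drop T (P beats it: C:8>1 D:9>4 E:11>9)
P1→{C,D,E} P2→{P,S}

Remaining: P1:{C,D,E} P2:{P,S}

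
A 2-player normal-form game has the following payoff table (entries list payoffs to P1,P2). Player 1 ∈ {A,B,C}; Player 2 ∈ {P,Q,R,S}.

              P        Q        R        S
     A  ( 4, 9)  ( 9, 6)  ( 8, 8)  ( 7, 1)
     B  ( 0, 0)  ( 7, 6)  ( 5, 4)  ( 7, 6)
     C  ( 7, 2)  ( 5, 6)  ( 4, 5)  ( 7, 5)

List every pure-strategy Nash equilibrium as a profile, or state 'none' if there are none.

(A,P): not NE [P1→C gives 7>4]
(A,Q): not NE [P2→P gives 9>6]
(A,R): not NE [P2→P gives 9>8]
(A,S): not NE [P2→P gives 9>1]
(B,P): not NE [P1→C gives 7>0; P2→S gives 6>0]
(B,Q): not NE [P1→A gives 9>7]
(B,R): not NE [P1→A gives 8>5; P2→S gives 6>4]
(B,S): NE
(C,P): not NE [P2→Q gives 6>2]
(C,Q): not NE [P1→A gives 9>5]
(C,R): not NE [P1→A gives 8>4; P2→Q gives 6>5]
(C,S): not NE [P2→Q gives 6>5]

Nash profiles: (B,S)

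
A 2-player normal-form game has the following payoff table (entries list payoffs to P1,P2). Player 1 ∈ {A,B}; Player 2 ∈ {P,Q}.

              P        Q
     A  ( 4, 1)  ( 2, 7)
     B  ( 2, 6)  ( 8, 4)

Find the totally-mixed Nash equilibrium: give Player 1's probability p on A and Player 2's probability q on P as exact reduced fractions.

P1 indiff ⇒ q·4+(1-q)·2 = q·2+(1-q)·8 ⇒ q(2) = (1-q)(6) ⇒ q = 3/4
P2 indiff ⇒ p·1+(1-p)·6 = p·7+(1-p)·4 ⇒ p(-6) = (1-p)(-2) ⇒ p = 1/4

(p,q) = (1/4, 3/4)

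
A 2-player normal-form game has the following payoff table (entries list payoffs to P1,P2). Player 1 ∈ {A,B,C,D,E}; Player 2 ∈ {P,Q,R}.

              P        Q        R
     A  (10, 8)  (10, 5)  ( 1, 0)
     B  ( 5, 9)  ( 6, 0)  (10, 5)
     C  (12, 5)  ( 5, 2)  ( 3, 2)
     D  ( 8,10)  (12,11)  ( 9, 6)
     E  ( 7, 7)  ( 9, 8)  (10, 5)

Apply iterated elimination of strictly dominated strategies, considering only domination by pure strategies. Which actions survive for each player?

P2 drop R (P beats it: A:8>0 B:9>5 C:5>2 D:10>6 E:7>5)
P1 drop B (A beats it: P:10>5 Q:10>6)
P1 drop E (A beats it: P:10>7 Q:10>9)
P1→{A,C,D} P2→{P,Q}

IESDS → P1:{A,C,D} P2:{P,Q}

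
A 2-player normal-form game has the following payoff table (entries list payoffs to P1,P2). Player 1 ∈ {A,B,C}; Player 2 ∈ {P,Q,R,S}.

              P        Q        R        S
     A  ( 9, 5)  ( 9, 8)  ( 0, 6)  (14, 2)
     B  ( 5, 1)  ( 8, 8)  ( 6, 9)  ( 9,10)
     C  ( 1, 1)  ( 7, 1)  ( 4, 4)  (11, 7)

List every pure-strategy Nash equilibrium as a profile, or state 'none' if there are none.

PSNE = {(A,Q)}

(A,P): not NE [P2→Q gives 8>5]
(A,Q): NE
(A,R): not NE [P1→B gives 6>0; P2→Q gives 8>6]
(A,S): not NE [P2→Q gives 8>2]
(B,P): not NE [P1→A gives 9>5; P2→S gives 10>1]
(B,Q): not NE [P1→A gives 9>8; P2→S gives 10>8]
(B,R): not NE [P2→S gives 10>9]
(B,S): not NE [P1→A gives 14>9]
(C,P): not NE [P1→A gives 9>1; P2→S gives 7>1]
(C,Q): not NE [P1→A gives 9>7; P2→S gives 7>1]
(C,R): not NE [P1→B gives 6>4; P2→S gives 7>4]
(C,S): not NE [P1→A gives 14>11]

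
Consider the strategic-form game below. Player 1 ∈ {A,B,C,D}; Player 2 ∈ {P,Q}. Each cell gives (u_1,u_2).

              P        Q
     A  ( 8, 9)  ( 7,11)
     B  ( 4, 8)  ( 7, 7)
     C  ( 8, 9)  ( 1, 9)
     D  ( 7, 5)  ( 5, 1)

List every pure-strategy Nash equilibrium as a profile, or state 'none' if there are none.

(A,P): not NE [P2→Q gives 11>9]
(A,Q): NE
(B,P): not NE [P1→C gives 8>4]
(B,Q): not NE [P2→P gives 8>7]
(C,P): NE
(C,Q): not NE [P1→B gives 7>1]
(D,P): not NE [P1→C gives 8>7]
(D,Q): not NE [P1→B gives 7>5; P2→P gives 5>1]

Nash profiles: (A,Q), (C,P)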